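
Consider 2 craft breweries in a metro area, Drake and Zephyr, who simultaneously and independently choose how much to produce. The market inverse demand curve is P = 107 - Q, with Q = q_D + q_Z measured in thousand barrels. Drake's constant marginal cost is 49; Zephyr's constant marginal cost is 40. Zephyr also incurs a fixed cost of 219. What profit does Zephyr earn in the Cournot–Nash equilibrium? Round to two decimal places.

Drake's profit: π_D = (107 - Q)q_D - (49q_D). Setting ∂π_D/∂q_D = 0: 58 - 2q_D - (q_Z) = 0.
Zephyr's profit: π_Z = (107 - Q)q_Z - (40q_Z). Setting ∂π_Z/∂q_Z = 0: 67 - 2q_Z - (q_D) = 0.
So q_D = (58 - q_Z)/2 and q_Z = (67 - q_D)/2.
Solving the pair: q_D = 49/3, q_Z = 76/3.
Price P = 107 - 125/3 = 196/3.
Zephyr's profit: (196/3 - 40)·(76/3) - 219 = 422.7778.

422.78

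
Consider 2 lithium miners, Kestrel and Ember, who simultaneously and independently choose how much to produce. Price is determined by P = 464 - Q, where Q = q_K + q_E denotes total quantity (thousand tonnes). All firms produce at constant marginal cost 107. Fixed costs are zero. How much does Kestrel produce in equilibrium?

A representative firm's profit is π_i = q_i(464 - Q) - 107q_i.
Setting ∂π_i/∂q_i = 0 with rivals' quantities fixed: 357 - 2q_i - q_j = 0.
With identical firms every q_j equals q_i, so q_j = q_i and 357 = 3q_i, giving q_i = 119.

119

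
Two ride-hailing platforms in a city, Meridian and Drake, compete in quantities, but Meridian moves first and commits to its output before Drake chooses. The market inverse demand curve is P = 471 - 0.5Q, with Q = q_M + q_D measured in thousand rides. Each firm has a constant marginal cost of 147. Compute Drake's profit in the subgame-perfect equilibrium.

Solve by backward induction. Given q_M, the follower Drake maximises π_D = (471 - (1/2)q_M - (1/2)q_D)q_D - 147q_D.
Follower FOC: 324 - (1/2)q_M - q_D = 0, so q_D(q_M) = (324 - (1/2)q_M).
Meridian substitutes q_D(q_M) into its own profit: π_M = q_M(471 - (1/2)q_M - (324 - (1/2)q_M)/2) - 147q_M = (309 - (1/4)q_M)q_M - 147q_M.
Leader FOC: 162 - (1/2)q_M = 0, so q_M = 324.
Then q_D = (324 - (1/2)·324) = 162.
Price P = 471 - (1/2)·486 = 228.
Drake's profit: (228 - 147)·162 = 13122.

13122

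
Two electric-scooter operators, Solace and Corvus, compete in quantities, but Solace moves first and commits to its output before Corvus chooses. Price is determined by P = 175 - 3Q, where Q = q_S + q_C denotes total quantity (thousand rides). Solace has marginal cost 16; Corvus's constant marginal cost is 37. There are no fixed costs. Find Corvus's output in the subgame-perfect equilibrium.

The follower Corvus best-responds to any q_S: π_C = (175 - 3Q)q_C - 37q_C.
∂π_C/∂q_C = 138 - 3q_S - 6q_C = 0 gives the reaction function q_C = (138 - 3q_S)/6.
Solace substitutes q_C(q_S) into its own profit: π_S = q_S(175 - 3q_S - (138 - 3q_S)/2) - 16q_S = (106 - (3/2)q_S)q_S - 16q_S.
Leader FOC: 90 - 3q_S = 0, so q_S = 30.
Then q_C = (138 - 3·30)/6 = 8.

8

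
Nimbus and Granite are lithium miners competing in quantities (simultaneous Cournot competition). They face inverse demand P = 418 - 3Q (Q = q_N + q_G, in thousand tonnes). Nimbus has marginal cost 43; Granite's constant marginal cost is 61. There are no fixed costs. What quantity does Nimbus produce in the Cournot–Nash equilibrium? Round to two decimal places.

43.67

Nimbus's profit: π_N = (418 - 3Q)q_N - (43q_N). Setting ∂π_N/∂q_N = 0: 375 - 6q_N - 3(q_G) = 0.
Granite's first-order condition: 357 - 6q_G - 3(q_N) = 0.
Rearranging gives the reaction functions q_N = (375 - 3q_G)/6 and q_G = (357 - 3q_N)/6.
Substituting one into the other gives q_N = 131/3 and q_G = 113/3.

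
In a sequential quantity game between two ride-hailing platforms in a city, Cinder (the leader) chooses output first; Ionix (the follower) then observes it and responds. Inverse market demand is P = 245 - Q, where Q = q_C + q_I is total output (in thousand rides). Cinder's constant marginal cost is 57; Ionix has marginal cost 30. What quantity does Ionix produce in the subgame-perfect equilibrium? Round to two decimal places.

Solve by backward induction. Given q_C, the follower Ionix maximises π_I = (245 - q_C - q_I)q_I - 30q_I.
Follower FOC: 215 - q_C - 2q_I = 0, so q_I(q_C) = (215 - q_C)/2.
The leader anticipates this reaction. Substituting into P = 245 - Q gives P = 275/2 - (1/2)q_C, so π_C = (275/2 - (1/2)q_C)q_C - 57q_C.
Leader FOC: 161/2 - q_C = 0, so q_C = 161/2.
Then q_I = (215 - 161/2)/2 = 269/4.

67.25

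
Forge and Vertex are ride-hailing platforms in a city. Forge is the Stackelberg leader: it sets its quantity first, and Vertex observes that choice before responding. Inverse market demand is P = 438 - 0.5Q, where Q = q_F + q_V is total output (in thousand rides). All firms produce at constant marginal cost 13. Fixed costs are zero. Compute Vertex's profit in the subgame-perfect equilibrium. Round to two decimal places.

Solve by backward induction. Given q_F, the follower Vertex maximises π_V = (438 - (1/2)q_F - (1/2)q_V)q_V - 13q_V.
Follower FOC: 425 - (1/2)q_F - q_V = 0, so q_V(q_F) = (425 - (1/2)q_F).
The leader anticipates this reaction. Substituting into P = 438 - 0.5Q gives P = 451/2 - (1/4)q_F, so π_F = (451/2 - (1/4)q_F)q_F - 13q_F.
The leader's first-order condition 425/2 - (1/2)q_F = 0 yields q_F = 425.
Then q_V = (425 - (1/2)·425) = 425/2.
Price P = 438 - (1/2)·(1275/2) = 477/4.
Vertex's profit: (477/4 - 13)·(425/2) = 22578.1250.

22578.13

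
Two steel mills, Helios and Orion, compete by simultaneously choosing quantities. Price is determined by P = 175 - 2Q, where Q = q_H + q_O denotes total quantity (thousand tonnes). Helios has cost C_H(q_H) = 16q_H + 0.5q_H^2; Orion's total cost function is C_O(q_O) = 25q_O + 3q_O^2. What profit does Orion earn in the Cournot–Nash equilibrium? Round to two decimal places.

440.98

Helios's profit: π_H = (175 - 2Q)q_H - (16q_H + (1/2)q_H²). Setting ∂π_H/∂q_H = 0: 159 - 5q_H - 2(q_O) = 0.
Orion's first-order condition: 150 - 10q_O - 2(q_H) = 0.
Rearranging gives the reaction functions q_H = (159 - 2q_O)/5 and q_O = (150 - 2q_H)/10.
Solving the pair: q_H = 645/23, q_O = 216/23.
Price P = 175 - 2·(861/23) = 100.1304.
Orion's profit: 100.1304·(216/23) - 25·(216/23) - 3(216/23)² = 440.9830.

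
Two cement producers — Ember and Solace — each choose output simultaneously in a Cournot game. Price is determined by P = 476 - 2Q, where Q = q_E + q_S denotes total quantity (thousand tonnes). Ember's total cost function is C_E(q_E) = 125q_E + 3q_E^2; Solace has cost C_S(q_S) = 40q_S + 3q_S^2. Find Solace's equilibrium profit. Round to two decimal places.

Ember's profit: π_E = (476 - 2Q)q_E - (125q_E + 3q_E²). Setting ∂π_E/∂q_E = 0: 351 - 10q_E - 2(q_S) = 0.
Solace's profit: π_S = (476 - 2Q)q_S - (40q_S + 3q_S²). Setting ∂π_S/∂q_S = 0: 436 - 10q_S - 2(q_E) = 0.
Rearranging gives the reaction functions q_E = (351 - 2q_S)/10 and q_S = (436 - 2q_E)/10.
Solving the pair: q_E = 1319/48, q_S = 1829/48.
Price P = 476 - 2·(787/12) = 344.8333.
Solace's profit: 344.8333·(1829/48) - 40·(1829/48) - 3(1829/48)² = 7259.6376.

7259.64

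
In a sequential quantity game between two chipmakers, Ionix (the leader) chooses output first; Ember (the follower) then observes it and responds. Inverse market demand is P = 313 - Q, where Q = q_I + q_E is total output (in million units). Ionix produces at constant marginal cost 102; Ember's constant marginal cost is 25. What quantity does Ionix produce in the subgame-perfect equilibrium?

67

Solve by backward induction. Given q_I, the follower Ember maximises π_E = (313 - q_I - q_E)q_E - 25q_E.
∂π_E/∂q_E = 288 - q_I - 2q_E = 0 gives the reaction function q_E = (288 - q_I)/2.
Ionix substitutes q_E(q_I) into its own profit: π_I = q_I(313 - q_I - (288 - q_I)/2) - 102q_I = (169 - (1/2)q_I)q_I - 102q_I.
The leader's first-order condition 67 - q_I = 0 yields q_I = 67.
Then q_E = (288 - 67)/2 = 221/2.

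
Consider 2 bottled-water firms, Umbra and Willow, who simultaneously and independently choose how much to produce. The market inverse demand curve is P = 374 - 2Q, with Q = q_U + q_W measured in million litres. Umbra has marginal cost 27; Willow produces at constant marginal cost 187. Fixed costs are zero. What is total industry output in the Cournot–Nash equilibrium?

89

Umbra's profit: π_U = (374 - 2Q)q_U - (27q_U). Setting ∂π_U/∂q_U = 0: 347 - 4q_U - 2(q_W) = 0.
Willow's profit: π_W = (374 - 2Q)q_W - (187q_W). Setting ∂π_W/∂q_W = 0: 187 - 4q_W - 2(q_U) = 0.
So q_U = (347 - 2q_W)/4 and q_W = (187 - 2q_U)/4.
Solving the pair: q_U = 169/2, q_W = 9/2.
Total output Q = 169/2 + 9/2 = 89.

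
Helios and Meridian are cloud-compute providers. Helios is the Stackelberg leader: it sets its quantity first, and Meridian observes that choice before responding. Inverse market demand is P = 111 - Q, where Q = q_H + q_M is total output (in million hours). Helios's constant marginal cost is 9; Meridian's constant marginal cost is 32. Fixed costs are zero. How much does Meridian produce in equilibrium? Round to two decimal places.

The follower Meridian best-responds to any q_H: π_M = (111 - Q)q_M - 32q_M.
Follower FOC: 79 - q_H - 2q_M = 0, so q_M(q_H) = (79 - q_H)/2.
The leader anticipates this reaction. Substituting into P = 111 - Q gives P = 143/2 - (1/2)q_H, so π_H = (143/2 - (1/2)q_H)q_H - 9q_H.
The leader's first-order condition 125/2 - q_H = 0 yields q_H = 125/2.
Then q_M = (79 - 125/2)/2 = 33/4.

8.25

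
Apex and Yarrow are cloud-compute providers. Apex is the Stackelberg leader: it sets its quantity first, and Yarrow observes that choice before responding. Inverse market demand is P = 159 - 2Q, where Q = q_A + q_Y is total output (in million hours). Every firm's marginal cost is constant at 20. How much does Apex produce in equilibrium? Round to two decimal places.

34.75

The follower Yarrow best-responds to any q_A: π_Y = (159 - 2Q)q_Y - 20q_Y.
∂π_Y/∂q_Y = 139 - 2q_A - 4q_Y = 0 gives the reaction function q_Y = (139 - 2q_A)/4.
The leader anticipates this reaction. Substituting into P = 159 - 2Q gives P = 179/2 - q_A, so π_A = (179/2 - q_A)q_A - 20q_A.
The leader's first-order condition 139/2 - 2q_A = 0 yields q_A = 139/4.
Then q_Y = (139 - 2·(139/4))/4 = 139/8.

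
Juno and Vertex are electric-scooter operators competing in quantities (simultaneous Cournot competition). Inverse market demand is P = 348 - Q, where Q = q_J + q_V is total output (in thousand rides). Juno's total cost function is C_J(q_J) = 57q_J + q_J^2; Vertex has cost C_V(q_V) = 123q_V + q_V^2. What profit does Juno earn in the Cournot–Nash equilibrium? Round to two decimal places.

7837.52

Juno's profit: π_J = (348 - Q)q_J - (57q_J + q_J²). Setting ∂π_J/∂q_J = 0: 291 - 4q_J - (q_V) = 0.
Vertex's first-order condition: 225 - 4q_V - (q_J) = 0.
Rearranging gives the reaction functions q_J = (291 - q_V)/4 and q_V = (225 - q_J)/4.
Solving the pair: q_J = 313/5, q_V = 203/5.
Price P = 348 - 516/5 = 1224/5.
Juno's profit: (1224/5)·(313/5) - 57·(313/5) - (313/5)² = 7837.5200.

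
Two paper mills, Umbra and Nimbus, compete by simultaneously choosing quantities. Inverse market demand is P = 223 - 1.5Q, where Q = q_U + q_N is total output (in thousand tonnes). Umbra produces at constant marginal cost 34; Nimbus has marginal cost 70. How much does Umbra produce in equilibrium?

50

Umbra's profit: π_U = (223 - 1.5Q)q_U - (34q_U). Setting ∂π_U/∂q_U = 0: 189 - 3q_U - (3/2)(q_N) = 0.
Nimbus's profit: π_N = (223 - 1.5Q)q_N - (70q_N). Setting ∂π_N/∂q_N = 0: 153 - 3q_N - (3/2)(q_U) = 0.
Best responses: q_U = (189 - (3/2)q_N)/3, q_N = (153 - (3/2)q_U)/3.
Substituting one into the other gives q_U = 50 and q_N = 26.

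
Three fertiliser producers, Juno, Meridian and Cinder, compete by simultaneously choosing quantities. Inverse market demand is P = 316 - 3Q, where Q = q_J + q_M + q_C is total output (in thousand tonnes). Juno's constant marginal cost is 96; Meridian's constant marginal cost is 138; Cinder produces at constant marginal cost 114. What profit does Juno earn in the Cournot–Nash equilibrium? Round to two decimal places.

1633.33

Juno's profit: π_J = (316 - 3Q)q_J - (96q_J). Setting ∂π_J/∂q_J = 0: 220 - 6q_J - 3(q_M + q_C) = 0.
Meridian's profit: π_M = (316 - 3Q)q_M - (138q_M). Setting ∂π_M/∂q_M = 0: 178 - 6q_M - 3(q_J + q_C) = 0.
Cinder's first-order condition: 202 - 6q_C - 3(q_J + q_M) = 0.
Summing all 3 equations gives 600 − 12Q = 0, hence Q = 50.
Back-substituting: q_J = (220 − 150)/3 = 70/3, q_M = (178 − 150)/3 = 28/3, q_C = (202 − 150)/3 = 52/3.
Price P = 316 - 3·50 = 166.
Juno's profit: (166 - 96)·(70/3) = 1633.3333.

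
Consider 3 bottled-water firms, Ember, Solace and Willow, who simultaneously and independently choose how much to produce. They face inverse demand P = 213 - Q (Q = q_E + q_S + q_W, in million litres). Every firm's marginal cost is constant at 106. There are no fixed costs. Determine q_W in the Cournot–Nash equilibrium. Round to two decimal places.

A representative firm's profit is π_i = q_i(213 - Q) - 106q_i.
First-order condition (treating rivals' output as given): 107 - 2q_i - Σ_{j≠i} q_j = 0.
With identical firms every q_j equals q_i, so Σ_{j≠i} q_j = 2q_i and 107 = 4q_i, giving q_i = 107/4.

26.75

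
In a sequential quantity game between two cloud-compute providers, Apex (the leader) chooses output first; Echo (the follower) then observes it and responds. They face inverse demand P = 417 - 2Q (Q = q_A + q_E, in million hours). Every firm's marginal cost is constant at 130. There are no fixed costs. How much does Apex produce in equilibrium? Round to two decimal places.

Solve by backward induction. Given q_A, the follower Echo maximises π_E = (417 - 2q_A - 2q_E)q_E - 130q_E.
∂π_E/∂q_E = 287 - 2q_A - 4q_E = 0 gives the reaction function q_E = (287 - 2q_A)/4.
Apex substitutes q_E(q_A) into its own profit: π_A = q_A(417 - 2q_A - (287 - 2q_A)/2) - 130q_A = (547/2 - q_A)q_A - 130q_A.
Maximising: ∂π_A/∂q_A = 287/2 - 2q_A = 0, giving q_A = 287/4.
Then q_E = (287 - 2·(287/4))/4 = 287/8.

71.75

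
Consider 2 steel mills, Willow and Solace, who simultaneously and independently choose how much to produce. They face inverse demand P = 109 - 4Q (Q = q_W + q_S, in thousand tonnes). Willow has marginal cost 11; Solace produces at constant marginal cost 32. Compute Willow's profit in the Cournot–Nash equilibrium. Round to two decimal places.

Willow's profit: π_W = (109 - 4Q)q_W - (11q_W). Setting ∂π_W/∂q_W = 0: 98 - 8q_W - 4(q_S) = 0.
Solace's first-order condition: 77 - 8q_S - 4(q_W) = 0.
Rearranging gives the reaction functions q_W = (98 - 4q_S)/8 and q_S = (77 - 4q_W)/8.
Solving the pair: q_W = 119/12, q_S = 14/3.
Price P = 109 - 4·(175/12) = 152/3.
Willow's profit: (152/3 - 11)·(119/12) = 393.3611.

393.36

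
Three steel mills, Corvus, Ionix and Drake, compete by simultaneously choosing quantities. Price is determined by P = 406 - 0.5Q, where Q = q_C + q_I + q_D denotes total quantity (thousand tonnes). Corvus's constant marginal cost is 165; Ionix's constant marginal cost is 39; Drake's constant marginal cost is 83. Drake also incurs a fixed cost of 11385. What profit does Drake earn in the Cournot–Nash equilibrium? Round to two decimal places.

Corvus's profit: π_C = (406 - 0.5Q)q_C - (165q_C). Setting ∂π_C/∂q_C = 0: 241 - q_C - (1/2)(q_I + q_D) = 0.
Ionix's first-order condition: 367 - q_I - (1/2)(q_C + q_D) = 0.
Drake's first-order condition: 323 - q_D - (1/2)(q_C + q_I) = 0.
Summing all 3 equations gives 931 − 2Q = 0, hence Q = 931/2.
Back-substituting: q_C = (241 − 931/4)/(1/2) = 33/2, q_I = (367 − 931/4)/(1/2) = 537/2, q_D = (323 − 931/4)/(1/2) = 361/2.
Price P = 406 - (1/2)·(931/2) = 693/4.
Drake's profit: (693/4 - 83)·(361/2) - 11385 = 4905.1250.

4905.13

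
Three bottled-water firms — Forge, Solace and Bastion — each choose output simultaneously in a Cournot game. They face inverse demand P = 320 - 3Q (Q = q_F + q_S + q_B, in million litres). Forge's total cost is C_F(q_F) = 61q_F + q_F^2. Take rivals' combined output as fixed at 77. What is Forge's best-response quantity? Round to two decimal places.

With rivals' combined output fixed at 77, Forge's profit is π_F = (320 - 3·77 - 3q_F)q_F - (61q_F + q_F²) = (89 - 3q_F)q_F - (61q_F + q_F²).
∂π_F/∂q_F = 28 - 8q_F = 0, so q_F = 7/2.

3.50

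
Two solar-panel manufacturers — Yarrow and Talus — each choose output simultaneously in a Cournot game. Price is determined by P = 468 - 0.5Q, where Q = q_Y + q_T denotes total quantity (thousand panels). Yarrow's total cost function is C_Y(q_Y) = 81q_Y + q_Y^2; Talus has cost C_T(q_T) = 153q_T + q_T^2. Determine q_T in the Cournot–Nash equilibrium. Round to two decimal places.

Yarrow's profit: π_Y = (468 - 0.5Q)q_Y - (81q_Y + q_Y²). Setting ∂π_Y/∂q_Y = 0: 387 - 3q_Y - (1/2)(q_T) = 0.
Talus's profit: π_T = (468 - 0.5Q)q_T - (153q_T + q_T²). Setting ∂π_T/∂q_T = 0: 315 - 3q_T - (1/2)(q_Y) = 0.
Rearranging gives the reaction functions q_Y = (387 - (1/2)q_T)/3 and q_T = (315 - (1/2)q_Y)/3.
Substituting one into the other gives q_Y = 114.6857 and q_T = 85.8857.

85.89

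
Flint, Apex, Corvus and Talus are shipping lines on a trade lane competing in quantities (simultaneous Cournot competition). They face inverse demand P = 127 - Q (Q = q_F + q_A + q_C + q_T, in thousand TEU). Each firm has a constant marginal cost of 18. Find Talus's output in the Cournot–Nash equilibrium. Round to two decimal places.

21.80

A representative firm's profit is π_i = q_i(127 - Q) - 18q_i.
Setting ∂π_i/∂q_i = 0 with rivals' quantities fixed: 109 - 2q_i - Σ_{j≠i} q_j = 0.
By symmetry each firm produces the same amount; substituting Σ_{j≠i} q_j = 3q_i yields q_i = 109/5.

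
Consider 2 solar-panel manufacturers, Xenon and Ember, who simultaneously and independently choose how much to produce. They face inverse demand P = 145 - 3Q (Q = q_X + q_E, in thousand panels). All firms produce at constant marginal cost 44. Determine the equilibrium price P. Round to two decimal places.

77.67

Each firm earns π_i = (145 - 3Q)q_i - 44q_i.
Setting ∂π_i/∂q_i = 0 with rivals' quantities fixed: 101 - 6q_i - 3q_j = 0.
With identical firms every q_j equals q_i, so q_j = q_i and 101 = 9q_i, giving q_i = 101/9.
Total output Q = 202/9, so price P = 145 - 3·(202/9) = 233/3.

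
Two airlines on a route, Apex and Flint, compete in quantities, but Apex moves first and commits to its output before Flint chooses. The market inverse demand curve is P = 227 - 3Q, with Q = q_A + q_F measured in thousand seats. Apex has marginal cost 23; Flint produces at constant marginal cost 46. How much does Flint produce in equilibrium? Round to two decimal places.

Solve by backward induction. Given q_A, the follower Flint maximises π_F = (227 - 3q_A - 3q_F)q_F - 46q_F.
Setting the follower's marginal profit to zero, 181 - 3q_A - 6q_F = 0, i.e. q_F = (181 - 3q_A)/6.
Apex substitutes q_F(q_A) into its own profit: π_A = q_A(227 - 3q_A - (181 - 3q_A)/2) - 23q_A = (273/2 - (3/2)q_A)q_A - 23q_A.
The leader's first-order condition 227/2 - 3q_A = 0 yields q_A = 227/6.
Then q_F = (181 - 3·(227/6))/6 = 45/4.

11.25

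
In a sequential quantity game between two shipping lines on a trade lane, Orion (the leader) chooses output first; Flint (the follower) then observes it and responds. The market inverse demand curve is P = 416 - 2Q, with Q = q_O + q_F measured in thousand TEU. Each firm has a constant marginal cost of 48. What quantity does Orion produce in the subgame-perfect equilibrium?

Solve by backward induction. Given q_O, the follower Flint maximises π_F = (416 - 2q_O - 2q_F)q_F - 48q_F.
Follower FOC: 368 - 2q_O - 4q_F = 0, so q_F(q_O) = (368 - 2q_O)/4.
The leader anticipates this reaction. Substituting into P = 416 - 2Q gives P = 232 - q_O, so π_O = (232 - q_O)q_O - 48q_O.
Maximising: ∂π_O/∂q_O = 184 - 2q_O = 0, giving q_O = 92.
Then q_F = (368 - 2·92)/4 = 46.

92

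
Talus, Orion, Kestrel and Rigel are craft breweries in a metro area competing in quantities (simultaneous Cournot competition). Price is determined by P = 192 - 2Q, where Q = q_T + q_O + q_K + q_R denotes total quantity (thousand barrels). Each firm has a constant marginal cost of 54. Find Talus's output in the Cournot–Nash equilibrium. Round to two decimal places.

13.80

A representative firm's profit is π_i = q_i(192 - 2Q) - 54q_i.
First-order condition (treating rivals' output as given): 138 - 4q_i - 2·Σ_{j≠i} q_j = 0.
By symmetry each firm produces the same amount; substituting Σ_{j≠i} q_j = 3q_i yields q_i = 138/10 = 69/5.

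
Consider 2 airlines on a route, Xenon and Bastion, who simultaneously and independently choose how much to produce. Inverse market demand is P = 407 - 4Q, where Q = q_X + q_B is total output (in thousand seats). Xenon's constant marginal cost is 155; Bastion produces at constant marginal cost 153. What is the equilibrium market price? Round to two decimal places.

238.33

Xenon's profit: π_X = (407 - 4Q)q_X - (155q_X). Setting ∂π_X/∂q_X = 0: 252 - 8q_X - 4(q_B) = 0.
Bastion's profit: π_B = (407 - 4Q)q_B - (153q_B). Setting ∂π_B/∂q_B = 0: 254 - 8q_B - 4(q_X) = 0.
Best responses: q_X = (252 - 4q_B)/8, q_B = (254 - 4q_X)/8.
Solving the pair: q_X = 125/6, q_B = 64/3.
Total output Q = 253/6, so price P = 407 - 4·(253/6) = 715/3.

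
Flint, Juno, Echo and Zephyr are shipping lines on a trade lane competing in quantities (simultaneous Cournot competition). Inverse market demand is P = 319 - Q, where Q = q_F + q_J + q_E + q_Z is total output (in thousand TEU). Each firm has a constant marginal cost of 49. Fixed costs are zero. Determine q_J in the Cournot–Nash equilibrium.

Each firm earns π_i = (319 - Q)q_i - 49q_i.
First-order condition (treating rivals' output as given): 270 - 2q_i - Σ_{j≠i} q_j = 0.
By symmetry each firm produces the same amount; substituting Σ_{j≠i} q_j = 3q_i yields q_i = 270/5 = 54.

54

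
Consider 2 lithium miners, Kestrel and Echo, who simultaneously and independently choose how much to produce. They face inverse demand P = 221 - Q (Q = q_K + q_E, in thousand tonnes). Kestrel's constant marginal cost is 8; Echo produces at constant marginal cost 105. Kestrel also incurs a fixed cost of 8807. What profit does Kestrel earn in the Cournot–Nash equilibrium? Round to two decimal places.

1870.78

Kestrel's profit: π_K = (221 - Q)q_K - (8q_K). Setting ∂π_K/∂q_K = 0: 213 - 2q_K - (q_E) = 0.
Echo's profit: π_E = (221 - Q)q_E - (105q_E). Setting ∂π_E/∂q_E = 0: 116 - 2q_E - (q_K) = 0.
Rearranging gives the reaction functions q_K = (213 - q_E)/2 and q_E = (116 - q_K)/2.
Substituting one into the other gives q_K = 310/3 and q_E = 19/3.
Price P = 221 - 329/3 = 334/3.
Kestrel's profit: (334/3 - 8)·(310/3) - 8807 = 1870.7778.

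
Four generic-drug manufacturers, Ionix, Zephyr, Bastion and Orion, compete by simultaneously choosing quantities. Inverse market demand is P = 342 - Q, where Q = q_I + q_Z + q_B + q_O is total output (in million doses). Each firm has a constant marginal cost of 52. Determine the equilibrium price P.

110

A representative firm's profit is π_i = q_i(342 - Q) - 52q_i.
First-order condition (treating rivals' output as given): 290 - 2q_i - Σ_{j≠i} q_j = 0.
By symmetry each firm produces the same amount; substituting Σ_{j≠i} q_j = 3q_i yields q_i = 290/5 = 58.
Total output Q = 232, so price P = 342 - 232 = 110.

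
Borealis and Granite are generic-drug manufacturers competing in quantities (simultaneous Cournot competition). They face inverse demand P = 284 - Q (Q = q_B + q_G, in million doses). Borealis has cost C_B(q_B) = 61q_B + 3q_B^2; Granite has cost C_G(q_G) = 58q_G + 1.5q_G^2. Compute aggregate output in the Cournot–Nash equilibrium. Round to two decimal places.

Borealis's profit: π_B = (284 - Q)q_B - (61q_B + 3q_B²). Setting ∂π_B/∂q_B = 0: 223 - 8q_B - (q_G) = 0.
Granite's first-order condition: 226 - 5q_G - (q_B) = 0.
Best responses: q_B = (223 - q_G)/8, q_G = (226 - q_B)/5.
Solving the pair: q_B = 889/39, q_G = 1585/39.
Total output Q = 889/39 + 1585/39 = 63.4359.

63.44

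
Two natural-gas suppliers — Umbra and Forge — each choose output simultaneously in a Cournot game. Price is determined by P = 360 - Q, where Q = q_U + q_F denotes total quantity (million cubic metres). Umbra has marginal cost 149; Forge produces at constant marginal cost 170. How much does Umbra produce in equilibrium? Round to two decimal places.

Umbra's profit: π_U = (360 - Q)q_U - (149q_U). Setting ∂π_U/∂q_U = 0: 211 - 2q_U - (q_F) = 0.
Forge's first-order condition: 190 - 2q_F - (q_U) = 0.
So q_U = (211 - q_F)/2 and q_F = (190 - q_U)/2.
Substituting one into the other gives q_U = 232/3 and q_F = 169/3.

77.33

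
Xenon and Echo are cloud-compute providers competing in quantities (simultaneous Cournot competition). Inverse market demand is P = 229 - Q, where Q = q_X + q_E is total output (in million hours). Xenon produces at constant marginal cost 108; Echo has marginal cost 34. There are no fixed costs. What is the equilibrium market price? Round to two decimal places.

Xenon's profit: π_X = (229 - Q)q_X - (108q_X). Setting ∂π_X/∂q_X = 0: 121 - 2q_X - (q_E) = 0.
Echo's profit: π_E = (229 - Q)q_E - (34q_E). Setting ∂π_E/∂q_E = 0: 195 - 2q_E - (q_X) = 0.
Best responses: q_X = (121 - q_E)/2, q_E = (195 - q_X)/2.
Substituting one into the other gives q_X = 47/3 and q_E = 269/3.
Total output Q = 316/3, so price P = 229 - 316/3 = 371/3.

123.67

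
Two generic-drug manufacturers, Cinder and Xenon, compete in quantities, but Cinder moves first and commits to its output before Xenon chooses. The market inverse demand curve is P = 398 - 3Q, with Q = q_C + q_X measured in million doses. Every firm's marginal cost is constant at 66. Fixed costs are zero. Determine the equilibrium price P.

149

Solve by backward induction. Given q_C, the follower Xenon maximises π_X = (398 - 3q_C - 3q_X)q_X - 66q_X.
∂π_X/∂q_X = 332 - 3q_C - 6q_X = 0 gives the reaction function q_X = (332 - 3q_C)/6.
Cinder substitutes q_X(q_C) into its own profit: π_C = q_C(398 - 3q_C - (332 - 3q_C)/2) - 66q_C = (232 - (3/2)q_C)q_C - 66q_C.
Maximising: ∂π_C/∂q_C = 166 - 3q_C = 0, giving q_C = 166/3.
Then q_X = (332 - 3·(166/3))/6 = 83/3.
Total output Q = 83, so price P = 398 - 3·83 = 149.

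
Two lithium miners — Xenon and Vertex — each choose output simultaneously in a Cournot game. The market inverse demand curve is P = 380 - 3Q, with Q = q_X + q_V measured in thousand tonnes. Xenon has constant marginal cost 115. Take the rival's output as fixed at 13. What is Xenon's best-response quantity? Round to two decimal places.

With the rival's output fixed at 13, Xenon's profit is π_X = (380 - 3·13 - 3q_X)q_X - (115q_X) = (341 - 3q_X)q_X - (115q_X).
∂π_X/∂q_X = 226 - 6q_X = 0, so q_X = 113/3.

37.67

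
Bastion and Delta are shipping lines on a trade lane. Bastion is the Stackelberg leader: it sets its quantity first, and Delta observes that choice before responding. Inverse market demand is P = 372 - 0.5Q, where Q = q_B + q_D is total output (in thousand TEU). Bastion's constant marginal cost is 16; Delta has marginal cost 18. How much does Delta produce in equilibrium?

175

Solve by backward induction. Given q_B, the follower Delta maximises π_D = (372 - (1/2)q_B - (1/2)q_D)q_D - 18q_D.
Setting the follower's marginal profit to zero, 354 - (1/2)q_B - q_D = 0, i.e. q_D = (354 - (1/2)q_B).
The leader anticipates this reaction. Substituting into P = 372 - 0.5Q gives P = 195 - (1/4)q_B, so π_B = (195 - (1/4)q_B)q_B - 16q_B.
The leader's first-order condition 179 - (1/2)q_B = 0 yields q_B = 358.
Then q_D = (354 - (1/2)·358) = 175.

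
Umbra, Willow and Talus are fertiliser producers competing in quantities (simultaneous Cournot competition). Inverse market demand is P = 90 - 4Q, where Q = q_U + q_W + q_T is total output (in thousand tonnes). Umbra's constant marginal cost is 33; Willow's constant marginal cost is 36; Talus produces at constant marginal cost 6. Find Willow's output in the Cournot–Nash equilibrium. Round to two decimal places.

1.31

Umbra's profit: π_U = (90 - 4Q)q_U - (33q_U). Setting ∂π_U/∂q_U = 0: 57 - 8q_U - 4(q_W + q_T) = 0.
Willow's first-order condition: 54 - 8q_W - 4(q_U + q_T) = 0.
Talus's first-order condition: 84 - 8q_T - 4(q_U + q_W) = 0.
Adding the 3 first-order conditions: 195 − 16Q = 0, so Q = 195/16.
Back-substituting: q_U = (57 − 195/4)/4 = 33/16, q_W = (54 − 195/4)/4 = 21/16, q_T = (84 − 195/4)/4 = 141/16.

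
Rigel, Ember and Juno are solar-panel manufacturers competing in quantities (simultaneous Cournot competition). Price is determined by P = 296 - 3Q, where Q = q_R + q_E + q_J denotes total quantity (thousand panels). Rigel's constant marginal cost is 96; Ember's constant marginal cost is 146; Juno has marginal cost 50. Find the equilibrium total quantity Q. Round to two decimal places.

Rigel's profit: π_R = (296 - 3Q)q_R - (96q_R). Setting ∂π_R/∂q_R = 0: 200 - 6q_R - 3(q_E + q_J) = 0.
Ember's profit: π_E = (296 - 3Q)q_E - (146q_E). Setting ∂π_E/∂q_E = 0: 150 - 6q_E - 3(q_R + q_J) = 0.
Juno's first-order condition: 246 - 6q_J - 3(q_R + q_E) = 0.
Summing all 3 equations gives 596 − 12Q = 0, hence Q = 149/3.
Back-substituting: q_R = (200 − 149)/3 = 17, q_E = (150 − 149)/3 = 1/3, q_J = (246 − 149)/3 = 97/3.
Total output Q = 17 + 1/3 + 97/3 = 149/3.

49.67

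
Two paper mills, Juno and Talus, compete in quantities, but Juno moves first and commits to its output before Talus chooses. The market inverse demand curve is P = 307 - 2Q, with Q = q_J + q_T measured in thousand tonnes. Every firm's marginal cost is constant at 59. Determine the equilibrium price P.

Solve by backward induction. Given q_J, the follower Talus maximises π_T = (307 - 2q_J - 2q_T)q_T - 59q_T.
Setting the follower's marginal profit to zero, 248 - 2q_J - 4q_T = 0, i.e. q_T = (248 - 2q_J)/4.
The leader anticipates this reaction. Substituting into P = 307 - 2Q gives P = 183 - q_J, so π_J = (183 - q_J)q_J - 59q_J.
Leader FOC: 124 - 2q_J = 0, so q_J = 62.
Then q_T = (248 - 2·62)/4 = 31.
Total output Q = 93, so price P = 307 - 2·93 = 121.

121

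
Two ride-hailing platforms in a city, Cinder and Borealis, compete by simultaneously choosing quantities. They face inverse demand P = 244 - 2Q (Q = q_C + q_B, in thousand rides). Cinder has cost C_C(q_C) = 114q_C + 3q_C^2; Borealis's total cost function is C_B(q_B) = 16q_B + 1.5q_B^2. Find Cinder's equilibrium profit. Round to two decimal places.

236.59

Cinder's profit: π_C = (244 - 2Q)q_C - (114q_C + 3q_C²). Setting ∂π_C/∂q_C = 0: 130 - 10q_C - 2(q_B) = 0.
Borealis's profit: π_B = (244 - 2Q)q_B - (16q_B + (3/2)q_B²). Setting ∂π_B/∂q_B = 0: 228 - 7q_B - 2(q_C) = 0.
So q_C = (130 - 2q_B)/10 and q_B = (228 - 2q_C)/7.
Solving the pair: q_C = 227/33, q_B = 1010/33.
Price P = 244 - 2·(1237/33) = 169.0303.
Cinder's profit: 169.0303·(227/33) - 114·(227/33) - 3(227/33)² = 236.5886.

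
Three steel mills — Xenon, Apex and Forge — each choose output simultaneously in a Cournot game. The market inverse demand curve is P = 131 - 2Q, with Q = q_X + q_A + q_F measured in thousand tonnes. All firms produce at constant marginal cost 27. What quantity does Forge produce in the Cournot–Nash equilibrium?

13

A representative firm's profit is π_i = q_i(131 - 2Q) - 27q_i.
Setting ∂π_i/∂q_i = 0 with rivals' quantities fixed: 104 - 4q_i - 2·Σ_{j≠i} q_j = 0.
With identical firms every q_j equals q_i, so Σ_{j≠i} q_j = 2q_i and 104 = 8q_i, giving q_i = 13.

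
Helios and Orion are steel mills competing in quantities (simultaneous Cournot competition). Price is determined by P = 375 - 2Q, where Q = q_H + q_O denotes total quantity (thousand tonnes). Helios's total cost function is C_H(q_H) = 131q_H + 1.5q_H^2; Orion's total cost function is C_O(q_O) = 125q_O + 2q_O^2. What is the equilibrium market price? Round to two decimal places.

270.62

Helios's profit: π_H = (375 - 2Q)q_H - (131q_H + (3/2)q_H²). Setting ∂π_H/∂q_H = 0: 244 - 7q_H - 2(q_O) = 0.
Orion's first-order condition: 250 - 8q_O - 2(q_H) = 0.
Best responses: q_H = (244 - 2q_O)/7, q_O = (250 - 2q_H)/8.
Substituting one into the other gives q_H = 363/13 and q_O = 631/26.
Total output Q = 1357/26, so price P = 375 - 2·(1357/26) = 270.6154.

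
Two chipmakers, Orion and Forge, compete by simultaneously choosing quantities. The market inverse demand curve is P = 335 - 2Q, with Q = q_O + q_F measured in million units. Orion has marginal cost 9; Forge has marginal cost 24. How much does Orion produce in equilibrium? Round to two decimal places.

Orion's profit: π_O = (335 - 2Q)q_O - (9q_O). Setting ∂π_O/∂q_O = 0: 326 - 4q_O - 2(q_F) = 0.
Forge's first-order condition: 311 - 4q_F - 2(q_O) = 0.
So q_O = (326 - 2q_F)/4 and q_F = (311 - 2q_O)/4.
Solving the pair: q_O = 341/6, q_F = 148/3.

56.83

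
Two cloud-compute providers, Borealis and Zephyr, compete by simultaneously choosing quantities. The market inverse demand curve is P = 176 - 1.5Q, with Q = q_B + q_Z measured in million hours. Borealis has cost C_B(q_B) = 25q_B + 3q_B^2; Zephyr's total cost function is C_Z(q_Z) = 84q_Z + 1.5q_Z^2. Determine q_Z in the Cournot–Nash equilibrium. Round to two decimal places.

11.62

Borealis's profit: π_B = (176 - 1.5Q)q_B - (25q_B + 3q_B²). Setting ∂π_B/∂q_B = 0: 151 - 9q_B - (3/2)(q_Z) = 0.
Zephyr's profit: π_Z = (176 - 1.5Q)q_Z - (84q_Z + (3/2)q_Z²). Setting ∂π_Z/∂q_Z = 0: 92 - 6q_Z - (3/2)(q_B) = 0.
Best responses: q_B = (151 - (3/2)q_Z)/9, q_Z = (92 - (3/2)q_B)/6.
Substituting one into the other gives q_B = 1024/69 and q_Z = 802/69.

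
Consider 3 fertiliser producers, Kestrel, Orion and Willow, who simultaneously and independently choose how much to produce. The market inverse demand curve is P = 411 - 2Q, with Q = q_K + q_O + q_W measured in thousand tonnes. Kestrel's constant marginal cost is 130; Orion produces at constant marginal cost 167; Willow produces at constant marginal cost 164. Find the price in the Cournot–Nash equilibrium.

218

Kestrel's profit: π_K = (411 - 2Q)q_K - (130q_K). Setting ∂π_K/∂q_K = 0: 281 - 4q_K - 2(q_O + q_W) = 0.
Orion's profit: π_O = (411 - 2Q)q_O - (167q_O). Setting ∂π_O/∂q_O = 0: 244 - 4q_O - 2(q_K + q_W) = 0.
Willow's first-order condition: 247 - 4q_W - 2(q_K + q_O) = 0.
Summing all 3 equations gives 772 − 8Q = 0, hence Q = 193/2.
Back-substituting: q_K = (281 − 193)/2 = 44, q_O = (244 − 193)/2 = 51/2, q_W = (247 − 193)/2 = 27.
Total output Q = 193/2, so price P = 411 - 2·(193/2) = 218.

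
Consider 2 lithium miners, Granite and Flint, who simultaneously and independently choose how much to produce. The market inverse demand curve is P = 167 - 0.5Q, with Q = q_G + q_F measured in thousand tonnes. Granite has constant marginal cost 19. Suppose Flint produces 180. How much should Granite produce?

58

With the rival's output fixed at 180, Granite's profit is π_G = (167 - (1/2)·180 - (1/2)q_G)q_G - (19q_G) = (77 - (1/2)q_G)q_G - (19q_G).
∂π_G/∂q_G = 58 - q_G = 0, so q_G = 58.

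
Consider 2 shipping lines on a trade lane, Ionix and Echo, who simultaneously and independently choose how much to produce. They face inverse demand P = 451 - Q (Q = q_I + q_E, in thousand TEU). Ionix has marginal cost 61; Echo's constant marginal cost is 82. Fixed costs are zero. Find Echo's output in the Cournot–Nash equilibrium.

Ionix's profit: π_I = (451 - Q)q_I - (61q_I). Setting ∂π_I/∂q_I = 0: 390 - 2q_I - (q_E) = 0.
Echo's first-order condition: 369 - 2q_E - (q_I) = 0.
So q_I = (390 - q_E)/2 and q_E = (369 - q_I)/2.
Solving the pair: q_I = 137, q_E = 116.

116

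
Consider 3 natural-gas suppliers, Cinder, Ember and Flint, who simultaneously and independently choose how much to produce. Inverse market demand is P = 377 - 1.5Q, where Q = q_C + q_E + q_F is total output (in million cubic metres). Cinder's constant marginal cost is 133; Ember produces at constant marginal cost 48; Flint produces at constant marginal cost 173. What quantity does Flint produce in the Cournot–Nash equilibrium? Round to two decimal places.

Cinder's profit: π_C = (377 - 1.5Q)q_C - (133q_C). Setting ∂π_C/∂q_C = 0: 244 - 3q_C - (3/2)(q_E + q_F) = 0.
Ember's first-order condition: 329 - 3q_E - (3/2)(q_C + q_F) = 0.
Flint's profit: π_F = (377 - 1.5Q)q_F - (173q_F). Setting ∂π_F/∂q_F = 0: 204 - 3q_F - (3/2)(q_C + q_E) = 0.
Adding the 3 first-order conditions: 777 − 6Q = 0, so Q = 259/2.
Back-substituting: q_C = (244 − 777/4)/(3/2) = 199/6, q_E = (329 − 777/4)/(3/2) = 539/6, q_F = (204 − 777/4)/(3/2) = 13/2.

6.50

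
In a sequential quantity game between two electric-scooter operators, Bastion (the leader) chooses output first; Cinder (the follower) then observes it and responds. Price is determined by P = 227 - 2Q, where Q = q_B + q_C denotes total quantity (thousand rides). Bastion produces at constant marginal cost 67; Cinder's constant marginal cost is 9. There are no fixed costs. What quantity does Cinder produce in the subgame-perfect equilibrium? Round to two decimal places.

The follower Cinder best-responds to any q_B: π_C = (227 - 2Q)q_C - 9q_C.
∂π_C/∂q_C = 218 - 2q_B - 4q_C = 0 gives the reaction function q_C = (218 - 2q_B)/4.
The leader anticipates this reaction. Substituting into P = 227 - 2Q gives P = 118 - q_B, so π_B = (118 - q_B)q_B - 67q_B.
The leader's first-order condition 51 - 2q_B = 0 yields q_B = 51/2.
Then q_C = (218 - 2·(51/2))/4 = 167/4.

41.75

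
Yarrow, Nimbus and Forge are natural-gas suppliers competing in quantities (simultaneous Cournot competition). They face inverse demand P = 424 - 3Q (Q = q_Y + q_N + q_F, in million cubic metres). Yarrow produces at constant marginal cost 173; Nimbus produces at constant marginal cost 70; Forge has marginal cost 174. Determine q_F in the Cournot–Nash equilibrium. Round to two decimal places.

Yarrow's profit: π_Y = (424 - 3Q)q_Y - (173q_Y). Setting ∂π_Y/∂q_Y = 0: 251 - 6q_Y - 3(q_N + q_F) = 0.
Nimbus's first-order condition: 354 - 6q_N - 3(q_Y + q_F) = 0.
Forge's first-order condition: 250 - 6q_F - 3(q_Y + q_N) = 0.
Summing all 3 equations gives 855 − 12Q = 0, hence Q = 285/4.
Back-substituting: q_Y = (251 − 855/4)/3 = 149/12, q_N = (354 − 855/4)/3 = 187/4, q_F = (250 − 855/4)/3 = 145/12.

12.08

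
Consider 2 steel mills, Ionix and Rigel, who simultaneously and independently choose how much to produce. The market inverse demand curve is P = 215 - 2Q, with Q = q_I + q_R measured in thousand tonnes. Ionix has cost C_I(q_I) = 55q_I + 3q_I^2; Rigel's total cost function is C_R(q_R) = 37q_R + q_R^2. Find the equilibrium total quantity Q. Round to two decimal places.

36.86

Ionix's profit: π_I = (215 - 2Q)q_I - (55q_I + 3q_I²). Setting ∂π_I/∂q_I = 0: 160 - 10q_I - 2(q_R) = 0.
Rigel's profit: π_R = (215 - 2Q)q_R - (37q_R + q_R²). Setting ∂π_R/∂q_R = 0: 178 - 6q_R - 2(q_I) = 0.
Rearranging gives the reaction functions q_I = (160 - 2q_R)/10 and q_R = (178 - 2q_I)/6.
Substituting one into the other gives q_I = 151/14 and q_R = 365/14.
Total output Q = 151/14 + 365/14 = 258/7.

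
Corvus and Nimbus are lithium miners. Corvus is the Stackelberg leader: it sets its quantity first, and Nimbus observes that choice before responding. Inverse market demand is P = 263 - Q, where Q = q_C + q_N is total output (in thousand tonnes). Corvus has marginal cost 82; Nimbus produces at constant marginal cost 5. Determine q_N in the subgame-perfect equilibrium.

The follower Nimbus best-responds to any q_C: π_N = (263 - Q)q_N - 5q_N.
Setting the follower's marginal profit to zero, 258 - q_C - 2q_N = 0, i.e. q_N = (258 - q_C)/2.
Corvus substitutes q_N(q_C) into its own profit: π_C = q_C(263 - q_C - (258 - q_C)/2) - 82q_C = (134 - (1/2)q_C)q_C - 82q_C.
The leader's first-order condition 52 - q_C = 0 yields q_C = 52.
Then q_N = (258 - 52)/2 = 103.

103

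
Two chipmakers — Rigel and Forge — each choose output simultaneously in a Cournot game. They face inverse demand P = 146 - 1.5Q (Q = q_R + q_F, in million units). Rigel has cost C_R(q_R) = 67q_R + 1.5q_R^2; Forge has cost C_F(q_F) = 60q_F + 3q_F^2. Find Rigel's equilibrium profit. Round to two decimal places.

379.44

Rigel's profit: π_R = (146 - 1.5Q)q_R - (67q_R + (3/2)q_R²). Setting ∂π_R/∂q_R = 0: 79 - 6q_R - (3/2)(q_F) = 0.
Forge's profit: π_F = (146 - 1.5Q)q_F - (60q_F + 3q_F²). Setting ∂π_F/∂q_F = 0: 86 - 9q_F - (3/2)(q_R) = 0.
So q_R = (79 - (3/2)q_F)/6 and q_F = (86 - (3/2)q_R)/9.
Substituting one into the other gives q_R = 776/69 and q_F = 530/69.
Price P = 146 - (3/2)·(1306/69) = 117.6087.
Rigel's profit: 117.6087·(776/69) - 67·(776/69) - (3/2)(776/69)² = 379.4430.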